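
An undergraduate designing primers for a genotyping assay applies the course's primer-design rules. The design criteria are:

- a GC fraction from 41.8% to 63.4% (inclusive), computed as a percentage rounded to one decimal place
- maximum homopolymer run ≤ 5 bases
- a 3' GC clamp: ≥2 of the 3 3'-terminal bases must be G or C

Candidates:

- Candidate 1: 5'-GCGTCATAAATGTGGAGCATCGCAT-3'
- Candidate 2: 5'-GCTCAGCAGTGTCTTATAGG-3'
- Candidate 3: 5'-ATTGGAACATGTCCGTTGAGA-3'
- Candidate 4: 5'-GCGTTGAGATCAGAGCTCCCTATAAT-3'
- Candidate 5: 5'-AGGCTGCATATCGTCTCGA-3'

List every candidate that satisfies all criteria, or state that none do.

Candidate 2 and Candidate 5.

Candidate 1 (25 nt, A=7 T=6 G=7 C=5): GC 12/25 = 48.0% ✓; longest run = 3 ✓; 3' end CAT has 1 G/C, need ≥2 ✗ — fails.
Candidate 2 (20 nt, A=4 T=6 G=6 C=4): GC 10/20 = 50.0% ✓; longest run = 2 ✓; 3' end AGG has 2 G/C ✓ — passes.
Candidate 3 (21 nt, A=6 T=6 G=6 C=3): GC 9/21 = 42.9% ✓; longest run = 2 ✓; 3' end AGA has 1 G/C, need ≥2 ✗ — fails.
Candidate 4 (26 nt, A=7 T=7 G=6 C=6): GC 12/26 = 46.2% ✓; longest run = 3 ✓; 3' end AAT has 0 G/C, need ≥2 ✗ — fails.
Candidate 5 (19 nt, A=4 T=5 G=5 C=5): GC 10/19 = 52.6% ✓; longest run = 2 ✓; 3' end CGA has 2 G/C ✓ — passes.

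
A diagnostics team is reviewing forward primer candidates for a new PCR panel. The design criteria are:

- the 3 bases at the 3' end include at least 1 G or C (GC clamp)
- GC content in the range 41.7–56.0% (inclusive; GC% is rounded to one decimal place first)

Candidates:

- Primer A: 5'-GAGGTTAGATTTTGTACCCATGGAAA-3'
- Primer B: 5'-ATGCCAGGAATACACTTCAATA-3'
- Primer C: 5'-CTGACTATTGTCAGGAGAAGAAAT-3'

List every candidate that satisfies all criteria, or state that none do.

None of the candidates satisfy all criteria.

Primer A (26 nt, A=8 T=8 G=7 C=3): 3' end AAA has 0 G/C, need ≥1 ✗; GC 10/26 = 38.5%, outside 41.7–56.0% ✗ — fails.
Primer B (22 nt, A=9 T=5 G=3 C=5): 3' end ATA has 0 G/C, need ≥1 ✗; GC 8/22 = 36.4%, outside 41.7–56.0% ✗ — fails.
Primer C (24 nt, A=9 T=6 G=6 C=3): 3' end AAT has 0 G/C, need ≥1 ✗; GC 9/24 = 37.5%, outside 41.7–56.0% ✗ — fails.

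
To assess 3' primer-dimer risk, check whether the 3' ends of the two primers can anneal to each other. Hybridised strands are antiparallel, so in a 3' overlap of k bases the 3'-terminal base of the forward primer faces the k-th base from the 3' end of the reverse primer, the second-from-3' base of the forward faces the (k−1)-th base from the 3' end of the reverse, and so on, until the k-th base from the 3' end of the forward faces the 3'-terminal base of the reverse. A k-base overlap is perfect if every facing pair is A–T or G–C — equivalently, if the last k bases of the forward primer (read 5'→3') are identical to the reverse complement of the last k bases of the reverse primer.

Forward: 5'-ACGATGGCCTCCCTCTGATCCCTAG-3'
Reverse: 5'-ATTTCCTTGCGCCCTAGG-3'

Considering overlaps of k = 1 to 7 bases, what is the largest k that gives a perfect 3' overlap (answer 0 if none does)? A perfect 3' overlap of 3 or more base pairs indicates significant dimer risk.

Last 7 bases (5'→3') — forward …TCCCTAG, reverse …CCCTAGG.
Reverse complement of the reverse primer's last 7 bases: CCTAGGG; its first k bases are the reverse complement of the reverse primer's last k bases, so a perfect k-base overlap needs the forward primer's last k bases to equal them.
Comparing (forward last k vs required): k=1: G vs C ✗; k=2: AG vs CC ✗; k=3: TAG vs CCT ✗; k=4: CTAG vs CCTA ✗; k=5: CCTAG vs CCTAG ✓; k=6: CCCTAG vs CCTAGG ✗; k=7: TCCCTAG vs CCTAGGG ✗.
Only k = 5 is perfect, so the longest perfect 3' overlap is 5.

Longest perfect overlap: 5 complementary base pairs; significant dimer risk (threshold 3).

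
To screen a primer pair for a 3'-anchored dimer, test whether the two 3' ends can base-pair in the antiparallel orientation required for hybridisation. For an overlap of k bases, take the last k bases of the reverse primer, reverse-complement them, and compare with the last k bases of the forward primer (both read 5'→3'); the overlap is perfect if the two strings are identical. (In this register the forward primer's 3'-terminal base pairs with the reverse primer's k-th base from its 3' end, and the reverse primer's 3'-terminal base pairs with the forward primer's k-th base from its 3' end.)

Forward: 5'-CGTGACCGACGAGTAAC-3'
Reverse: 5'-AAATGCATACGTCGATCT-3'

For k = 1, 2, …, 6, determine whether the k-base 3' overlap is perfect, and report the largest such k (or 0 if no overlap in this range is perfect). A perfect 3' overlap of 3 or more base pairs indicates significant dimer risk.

Longest perfect overlap: 0 complementary base pairs; below the dimer-risk threshold (threshold 3).

Last 6 bases (5'→3') — forward …AGTAAC, reverse …CGATCT.
Reverse complement of the reverse primer's last 6 bases: AGATCG; its first k bases are the reverse complement of the reverse primer's last k bases, so a perfect k-base overlap needs the forward primer's last k bases to equal them.
Comparing (forward last k vs required): k=1: C vs A ✗; k=2: AC vs AG ✗; k=3: AAC vs AGA ✗; k=4: TAAC vs AGAT ✗; k=5: GTAAC vs AGATC ✗; k=6: AGTAAC vs AGATCG ✗.
No overlap length from 1 to 6 is perfect, so the longest perfect 3' overlap is 0.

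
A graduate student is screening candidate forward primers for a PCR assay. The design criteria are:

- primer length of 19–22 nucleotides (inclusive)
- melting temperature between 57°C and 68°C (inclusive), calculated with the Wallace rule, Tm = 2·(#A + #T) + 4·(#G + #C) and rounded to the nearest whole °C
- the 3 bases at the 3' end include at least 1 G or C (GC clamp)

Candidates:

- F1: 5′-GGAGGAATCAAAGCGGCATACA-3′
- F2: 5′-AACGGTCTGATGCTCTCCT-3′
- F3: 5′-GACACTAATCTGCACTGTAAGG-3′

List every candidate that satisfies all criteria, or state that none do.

F1, F2 and F3.

F1 (22 nt, A=9 T=2 G=7 C=4): length 22 ✓; Tm = 2·11 + 4·11 = 66°C ✓; 3' end ACA has 1 G/C ✓ — passes.
F2 (19 nt, A=3 T=6 G=4 C=6): length 19 ✓; Tm = 2·9 + 4·10 = 58°C ✓; 3' end CCT has 2 G/C ✓ — passes.
F3 (22 nt, A=7 T=5 G=5 C=5): length 22 ✓; Tm = 2·12 + 4·10 = 64°C ✓; 3' end AGG has 2 G/C ✓ — passes.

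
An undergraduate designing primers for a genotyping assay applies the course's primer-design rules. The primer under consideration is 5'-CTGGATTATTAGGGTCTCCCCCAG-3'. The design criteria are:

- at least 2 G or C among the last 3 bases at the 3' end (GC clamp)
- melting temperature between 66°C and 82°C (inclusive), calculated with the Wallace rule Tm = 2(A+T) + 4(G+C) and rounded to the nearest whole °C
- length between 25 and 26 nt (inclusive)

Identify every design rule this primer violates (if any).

Base counts: A=4, T=7, G=6, C=7 (length 24).
GC clamp: 3' end CAG has 2 G/C ✓
Tm: Tm = 2·11 + 4·13 = 74°C ✓
length: length 24, outside 25–26 ✗

Fails: length.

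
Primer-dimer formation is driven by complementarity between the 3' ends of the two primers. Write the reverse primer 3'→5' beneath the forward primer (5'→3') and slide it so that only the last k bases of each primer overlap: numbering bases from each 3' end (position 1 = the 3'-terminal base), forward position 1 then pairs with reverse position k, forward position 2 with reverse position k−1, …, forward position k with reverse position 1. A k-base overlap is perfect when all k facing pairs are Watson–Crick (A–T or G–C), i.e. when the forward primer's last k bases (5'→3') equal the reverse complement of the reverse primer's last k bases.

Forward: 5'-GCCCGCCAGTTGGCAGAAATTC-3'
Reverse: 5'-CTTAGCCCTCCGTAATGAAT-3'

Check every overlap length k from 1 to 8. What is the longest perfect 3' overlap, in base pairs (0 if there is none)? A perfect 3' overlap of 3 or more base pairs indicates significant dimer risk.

Longest perfect overlap: 4 complementary base pairs; significant dimer risk (threshold 3).

Last 8 bases (5'→3') — forward …AGAAATTC, reverse …TAATGAAT.
Reverse complement of the reverse primer's last 8 bases: ATTCATTA; its first k bases are the reverse complement of the reverse primer's last k bases, so a perfect k-base overlap needs the forward primer's last k bases to equal them.
Comparing (forward last k vs required): k=1: C vs A ✗; k=2: TC vs AT ✗; k=3: TTC vs ATT ✗; k=4: ATTC vs ATTC ✓; k=5: AATTC vs ATTCA ✗; k=6: AAATTC vs ATTCAT ✗; k=7: GAAATTC vs ATTCATT ✗; k=8: AGAAATTC vs ATTCATTA ✗.
Only k = 4 is perfect, so the longest perfect 3' overlap is 4.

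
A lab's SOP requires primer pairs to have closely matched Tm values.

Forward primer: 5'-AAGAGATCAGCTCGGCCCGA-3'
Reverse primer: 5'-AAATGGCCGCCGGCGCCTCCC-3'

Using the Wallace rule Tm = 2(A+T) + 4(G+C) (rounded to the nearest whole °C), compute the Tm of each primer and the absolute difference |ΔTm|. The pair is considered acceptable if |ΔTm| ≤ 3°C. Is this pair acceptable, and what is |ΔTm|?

Forward: A=6 T=2 G=6 C=6 → Tm = 2·8 + 4·12 = 64°C.
Reverse: A=3 T=2 G=6 C=10 → Tm = 2·5 + 4·16 = 74°C.
|ΔTm| = |64 − 74| = 10°C, > 3°C.

|ΔTm| = 10°C; the pair is not acceptable.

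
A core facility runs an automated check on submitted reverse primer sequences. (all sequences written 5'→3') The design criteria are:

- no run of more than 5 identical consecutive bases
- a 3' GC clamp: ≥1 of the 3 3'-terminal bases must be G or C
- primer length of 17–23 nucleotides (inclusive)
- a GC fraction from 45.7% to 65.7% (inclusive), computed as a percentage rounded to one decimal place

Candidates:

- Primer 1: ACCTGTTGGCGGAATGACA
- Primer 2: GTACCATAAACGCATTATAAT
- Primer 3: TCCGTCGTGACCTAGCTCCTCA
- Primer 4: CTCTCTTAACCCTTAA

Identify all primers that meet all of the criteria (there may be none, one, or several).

Primer 1 (19 nt, A=5 T=4 G=6 C=4): longest run = 2 ✓; 3' end ACA has 1 G/C ✓; length 19 ✓; GC 10/19 = 52.6% ✓ — passes.
Primer 2 (21 nt, A=9 T=6 G=2 C=4): longest run = 3 ✓; 3' end AAT has 0 G/C, need ≥1 ✗; length 21 ✓; GC 6/21 = 28.6%, outside 45.7–65.7% ✗ — fails.
Primer 3 (22 nt, A=3 T=6 G=4 C=9): longest run = 2 ✓; 3' end TCA has 1 G/C ✓; length 22 ✓; GC 13/22 = 59.1% ✓ — passes.
Primer 4 (16 nt, A=4 T=6 G=0 C=6): longest run = 3 ✓; 3' end TAA has 0 G/C, need ≥1 ✗; length 16, outside 17–23 ✗; GC 6/16 = 37.5%, outside 45.7–65.7% ✗ — fails.

Primer 1 and Primer 3.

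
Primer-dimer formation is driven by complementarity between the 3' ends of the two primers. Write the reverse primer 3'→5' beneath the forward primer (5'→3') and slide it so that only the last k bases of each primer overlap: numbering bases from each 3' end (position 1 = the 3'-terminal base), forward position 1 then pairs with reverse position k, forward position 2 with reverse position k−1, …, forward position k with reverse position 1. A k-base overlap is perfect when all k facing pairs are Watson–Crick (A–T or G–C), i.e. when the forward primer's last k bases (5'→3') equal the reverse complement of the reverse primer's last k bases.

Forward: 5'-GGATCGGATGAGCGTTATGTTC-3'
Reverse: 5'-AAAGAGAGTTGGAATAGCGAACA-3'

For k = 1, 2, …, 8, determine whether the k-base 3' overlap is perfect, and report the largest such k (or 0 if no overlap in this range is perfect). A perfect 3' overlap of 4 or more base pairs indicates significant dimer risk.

Last 8 bases (5'→3') — forward …TTATGTTC, reverse …AGCGAACA.
Reverse complement of the reverse primer's last 8 bases: TGTTCGCT; its first k bases are the reverse complement of the reverse primer's last k bases, so a perfect k-base overlap needs the forward primer's last k bases to equal them.
Comparing (forward last k vs required): k=1: C vs T ✗; k=2: TC vs TG ✗; k=3: TTC vs TGT ✗; k=4: GTTC vs TGTT ✗; k=5: TGTTC vs TGTTC ✓; k=6: ATGTTC vs TGTTCG ✗; k=7: TATGTTC vs TGTTCGC ✗; k=8: TTATGTTC vs TGTTCGCT ✗.
Only k = 5 is perfect, so the longest perfect 3' overlap is 5.

Longest perfect overlap: 5 complementary base pairs; significant dimer risk (threshold 4).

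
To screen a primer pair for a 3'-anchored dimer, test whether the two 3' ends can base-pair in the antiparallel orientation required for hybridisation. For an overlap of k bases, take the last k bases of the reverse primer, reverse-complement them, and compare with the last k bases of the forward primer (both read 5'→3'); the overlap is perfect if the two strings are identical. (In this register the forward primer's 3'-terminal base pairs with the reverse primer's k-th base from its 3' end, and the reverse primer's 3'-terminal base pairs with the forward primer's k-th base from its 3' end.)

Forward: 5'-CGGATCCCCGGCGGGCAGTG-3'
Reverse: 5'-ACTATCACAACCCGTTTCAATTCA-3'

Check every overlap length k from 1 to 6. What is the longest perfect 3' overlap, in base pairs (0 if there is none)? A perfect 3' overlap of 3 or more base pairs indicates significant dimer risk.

Longest perfect overlap: 2 complementary base pairs; below the dimer-risk threshold (threshold 3).

Last 6 bases (5'→3') — forward …GCAGTG, reverse …AATTCA.
Reverse complement of the reverse primer's last 6 bases: TGAATT; its first k bases are the reverse complement of the reverse primer's last k bases, so a perfect k-base overlap needs the forward primer's last k bases to equal them.
Comparing (forward last k vs required): k=1: G vs T ✗; k=2: TG vs TG ✓; k=3: GTG vs TGA ✗; k=4: AGTG vs TGAA ✗; k=5: CAGTG vs TGAAT ✗; k=6: GCAGTG vs TGAATT ✗.
Only k = 2 is perfect, so the longest perfect 3' overlap is 2.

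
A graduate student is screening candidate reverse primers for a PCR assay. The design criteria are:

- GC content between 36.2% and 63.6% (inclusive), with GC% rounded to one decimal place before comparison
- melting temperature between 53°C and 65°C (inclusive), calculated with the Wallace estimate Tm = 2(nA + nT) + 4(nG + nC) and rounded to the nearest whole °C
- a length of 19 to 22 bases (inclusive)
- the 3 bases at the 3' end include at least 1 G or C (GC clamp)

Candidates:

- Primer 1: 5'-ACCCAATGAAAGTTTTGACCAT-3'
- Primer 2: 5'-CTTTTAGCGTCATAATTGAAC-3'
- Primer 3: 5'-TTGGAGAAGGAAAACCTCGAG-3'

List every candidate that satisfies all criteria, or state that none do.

Primer 1 (22 nt, A=8 T=6 G=3 C=5): GC 8/22 = 36.4% ✓; Tm = 2·14 + 4·8 = 60°C ✓; length 22 ✓; 3' end CAT has 1 G/C ✓ — passes.
Primer 2 (21 nt, A=6 T=8 G=3 C=4): GC 7/21 = 33.3%, outside 36.2–63.6% ✗; Tm = 2·14 + 4·7 = 56°C ✓; length 21 ✓; 3' end AAC has 1 G/C ✓ — fails.
Primer 3 (21 nt, A=8 T=3 G=7 C=3): GC 10/21 = 47.6% ✓; Tm = 2·11 + 4·10 = 62°C ✓; length 21 ✓; 3' end GAG has 2 G/C ✓ — passes.

Primer 1 and Primer 3.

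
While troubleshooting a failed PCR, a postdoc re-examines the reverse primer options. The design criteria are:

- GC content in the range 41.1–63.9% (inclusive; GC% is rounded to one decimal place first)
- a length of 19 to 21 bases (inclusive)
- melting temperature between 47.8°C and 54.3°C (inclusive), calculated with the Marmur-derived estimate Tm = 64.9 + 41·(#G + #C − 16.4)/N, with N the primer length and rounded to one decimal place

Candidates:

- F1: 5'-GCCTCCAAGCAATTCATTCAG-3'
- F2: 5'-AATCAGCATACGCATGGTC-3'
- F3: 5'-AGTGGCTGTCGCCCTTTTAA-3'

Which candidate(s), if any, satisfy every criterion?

F1, F2 and F3.

F1 (21 nt, A=6 T=5 G=3 C=7): GC 10/21 = 47.6% ✓; length 21 ✓; Tm = 64.9 + 41·(10 − 16.4)/21 = 52.4°C ✓ — passes.
F2 (19 nt, A=6 T=4 G=4 C=5): GC 9/19 = 47.4% ✓; length 19 ✓; Tm = 64.9 + 41·(9 − 16.4)/19 = 48.9°C ✓ — passes.
F3 (20 nt, A=3 T=7 G=5 C=5): GC 10/20 = 50.0% ✓; length 20 ✓; Tm = 64.9 + 41·(10 − 16.4)/20 = 51.8°C ✓ — passes.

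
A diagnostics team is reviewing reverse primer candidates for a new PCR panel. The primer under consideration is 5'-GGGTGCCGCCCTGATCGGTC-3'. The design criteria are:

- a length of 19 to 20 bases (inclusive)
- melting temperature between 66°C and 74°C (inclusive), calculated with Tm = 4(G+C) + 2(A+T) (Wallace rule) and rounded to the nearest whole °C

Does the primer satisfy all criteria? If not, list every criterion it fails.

Meets all criteria.

Base counts: A=1, T=4, G=8, C=7 (length 20).
length: length 20 ✓
Tm: Tm = 2·5 + 4·15 = 70°C ✓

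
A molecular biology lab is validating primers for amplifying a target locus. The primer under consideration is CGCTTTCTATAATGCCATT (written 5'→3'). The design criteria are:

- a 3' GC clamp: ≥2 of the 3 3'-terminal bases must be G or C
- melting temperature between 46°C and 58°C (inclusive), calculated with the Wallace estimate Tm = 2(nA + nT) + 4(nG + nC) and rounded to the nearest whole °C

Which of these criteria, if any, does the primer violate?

Base counts: A=4, T=8, G=2, C=5 (length 19).
GC clamp: 3' end ATT has 0 G/C, need ≥2 ✗
Tm: Tm = 2·12 + 4·7 = 52°C ✓

Fails: GC clamp.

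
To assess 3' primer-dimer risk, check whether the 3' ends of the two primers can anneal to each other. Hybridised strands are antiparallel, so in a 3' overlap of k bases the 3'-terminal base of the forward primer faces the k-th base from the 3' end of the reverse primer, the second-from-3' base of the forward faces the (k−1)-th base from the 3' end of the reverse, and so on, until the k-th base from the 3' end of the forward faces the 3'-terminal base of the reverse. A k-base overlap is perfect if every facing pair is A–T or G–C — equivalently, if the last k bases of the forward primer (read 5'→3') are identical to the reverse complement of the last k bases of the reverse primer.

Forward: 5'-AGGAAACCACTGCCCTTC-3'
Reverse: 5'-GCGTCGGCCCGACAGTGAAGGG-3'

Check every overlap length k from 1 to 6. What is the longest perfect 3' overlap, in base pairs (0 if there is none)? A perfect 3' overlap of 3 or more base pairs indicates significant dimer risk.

Longest perfect overlap: 6 complementary base pairs; significant dimer risk (threshold 3).

Last 6 bases (5'→3') — forward …CCCTTC, reverse …GAAGGG.
Reverse complement of the reverse primer's last 6 bases: CCCTTC; its first k bases are the reverse complement of the reverse primer's last k bases, so a perfect k-base overlap needs the forward primer's last k bases to equal them.
Comparing (forward last k vs required): k=1: C vs C ✓; k=2: TC vs CC ✗; k=3: TTC vs CCC ✗; k=4: CTTC vs CCCT ✗; k=5: CCTTC vs CCCTT ✗; k=6: CCCTTC vs CCCTTC ✓.
Perfect overlaps at k = 1, 6; the largest is 6.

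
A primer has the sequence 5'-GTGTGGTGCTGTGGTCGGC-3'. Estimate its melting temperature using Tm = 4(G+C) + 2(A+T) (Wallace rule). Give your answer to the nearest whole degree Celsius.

Base counts: A=0, T=6, G=10, C=3 (length 19).
Tm = 2·(0+6) + 4·(10+3) = 2·6 + 4·13 = 12 + 52 = 64°C.

64°C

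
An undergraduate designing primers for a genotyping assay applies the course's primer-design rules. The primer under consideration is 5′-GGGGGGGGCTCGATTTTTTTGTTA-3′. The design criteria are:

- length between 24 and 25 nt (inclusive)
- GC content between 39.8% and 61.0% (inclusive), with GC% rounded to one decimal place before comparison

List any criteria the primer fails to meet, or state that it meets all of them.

Meets all criteria.

Base counts: A=2, T=10, G=10, C=2 (length 24).
length: length 24 ✓
GC content: GC 12/24 = 50.0% ✓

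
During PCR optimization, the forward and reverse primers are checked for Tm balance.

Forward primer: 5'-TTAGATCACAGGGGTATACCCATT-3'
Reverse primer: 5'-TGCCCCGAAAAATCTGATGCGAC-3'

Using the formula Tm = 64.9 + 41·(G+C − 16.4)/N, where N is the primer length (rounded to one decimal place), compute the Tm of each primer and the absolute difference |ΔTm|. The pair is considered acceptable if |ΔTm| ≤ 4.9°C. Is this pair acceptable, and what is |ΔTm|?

Forward: G+C = 10, N = 24 → Tm = 64.9 + 41·(10 − 16.4)/24 = 54.0°C.
Reverse: G+C = 12, N = 23 → Tm = 64.9 + 41·(12 − 16.4)/23 = 57.1°C.
|ΔTm| = |54.0 − 57.1| = 3.1°C, ≤ 4.9°C.

|ΔTm| = 3.1°C; the pair is acceptable.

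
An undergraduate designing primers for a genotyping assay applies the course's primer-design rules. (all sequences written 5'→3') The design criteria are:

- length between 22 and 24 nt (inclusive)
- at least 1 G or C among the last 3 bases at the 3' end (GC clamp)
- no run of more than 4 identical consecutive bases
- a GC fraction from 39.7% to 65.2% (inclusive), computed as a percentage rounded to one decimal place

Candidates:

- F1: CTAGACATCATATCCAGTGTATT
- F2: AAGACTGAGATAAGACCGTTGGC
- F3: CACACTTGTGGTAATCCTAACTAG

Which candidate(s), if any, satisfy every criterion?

F1 (23 nt, A=7 T=8 G=3 C=5): length 23 ✓; 3' end ATT has 0 G/C, need ≥1 ✗; longest run = 2 ✓; GC 8/23 = 34.8%, outside 39.7–65.2% ✗ — fails.
F2 (23 nt, A=8 T=4 G=7 C=4): length 23 ✓; 3' end GGC has 3 G/C ✓; longest run = 2 ✓; GC 11/23 = 47.8% ✓ — passes.
F3 (24 nt, A=7 T=7 G=4 C=6): length 24 ✓; 3' end TAG has 1 G/C ✓; longest run = 2 ✓; GC 10/24 = 41.7% ✓ — passes.

F2 and F3.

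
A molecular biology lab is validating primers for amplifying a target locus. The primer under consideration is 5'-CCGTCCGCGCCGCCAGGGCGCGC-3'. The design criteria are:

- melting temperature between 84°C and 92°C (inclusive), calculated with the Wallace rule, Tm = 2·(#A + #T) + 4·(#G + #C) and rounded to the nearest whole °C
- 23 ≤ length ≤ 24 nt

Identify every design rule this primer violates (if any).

Meets all criteria.

Base counts: A=1, T=1, G=9, C=12 (length 23).
Tm: Tm = 2·2 + 4·21 = 88°C ✓
length: length 23 ✓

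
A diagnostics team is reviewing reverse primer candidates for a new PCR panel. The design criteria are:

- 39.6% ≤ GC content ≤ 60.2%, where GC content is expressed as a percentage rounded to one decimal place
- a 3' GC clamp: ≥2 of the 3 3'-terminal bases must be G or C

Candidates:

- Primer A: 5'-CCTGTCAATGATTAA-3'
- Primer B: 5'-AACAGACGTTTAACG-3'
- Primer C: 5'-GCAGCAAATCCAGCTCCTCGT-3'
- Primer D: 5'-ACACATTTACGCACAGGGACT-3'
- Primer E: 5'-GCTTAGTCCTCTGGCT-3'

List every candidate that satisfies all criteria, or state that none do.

Primer B, Primer C and Primer E.

Primer A (15 nt, A=5 T=5 G=2 C=3): GC 5/15 = 33.3%, outside 39.6–60.2% ✗; 3' end TAA has 0 G/C, need ≥2 ✗ — fails.
Primer B (15 nt, A=6 T=3 G=3 C=3): GC 6/15 = 40.0% ✓; 3' end ACG has 2 G/C ✓ — passes.
Primer C (21 nt, A=5 T=4 G=4 C=8): GC 12/21 = 57.1% ✓; 3' end CGT has 2 G/C ✓ — passes.
Primer D (21 nt, A=7 T=4 G=4 C=6): GC 10/21 = 47.6% ✓; 3' end ACT has 1 G/C, need ≥2 ✗ — fails.
Primer E (16 nt, A=1 T=6 G=4 C=5): GC 9/16 = 56.3% ✓; 3' end GCT has 2 G/C ✓ — passes.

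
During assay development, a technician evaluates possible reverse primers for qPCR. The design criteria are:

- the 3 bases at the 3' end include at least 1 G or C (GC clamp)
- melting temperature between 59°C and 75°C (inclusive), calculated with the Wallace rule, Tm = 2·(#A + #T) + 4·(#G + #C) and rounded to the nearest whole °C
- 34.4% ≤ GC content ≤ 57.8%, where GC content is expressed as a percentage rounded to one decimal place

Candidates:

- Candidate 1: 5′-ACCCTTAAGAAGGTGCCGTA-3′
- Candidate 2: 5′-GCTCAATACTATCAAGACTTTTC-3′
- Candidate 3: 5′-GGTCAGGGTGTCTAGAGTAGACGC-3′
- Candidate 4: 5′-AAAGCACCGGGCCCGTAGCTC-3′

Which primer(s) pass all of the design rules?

Candidate 1 (20 nt, A=6 T=4 G=5 C=5): 3' end GTA has 1 G/C ✓; Tm = 2·10 + 4·10 = 60°C ✓; GC 10/20 = 50.0% ✓ — passes.
Candidate 2 (23 nt, A=7 T=8 G=2 C=6): 3' end TTC has 1 G/C ✓; Tm = 2·15 + 4·8 = 62°C ✓; GC 8/23 = 34.8% ✓ — passes.
Candidate 3 (24 nt, A=5 T=5 G=10 C=4): 3' end CGC has 3 G/C ✓; Tm = 2·10 + 4·14 = 76°C, outside 59–75°C ✗; GC 14/24 = 58.3%, outside 34.4–57.8% ✗ — fails.
Candidate 4 (21 nt, A=5 T=2 G=6 C=8): 3' end CTC has 2 G/C ✓; Tm = 2·7 + 4·14 = 70°C ✓; GC 14/21 = 66.7%, outside 34.4–57.8% ✗ — fails.

Candidate 1 and Candidate 2.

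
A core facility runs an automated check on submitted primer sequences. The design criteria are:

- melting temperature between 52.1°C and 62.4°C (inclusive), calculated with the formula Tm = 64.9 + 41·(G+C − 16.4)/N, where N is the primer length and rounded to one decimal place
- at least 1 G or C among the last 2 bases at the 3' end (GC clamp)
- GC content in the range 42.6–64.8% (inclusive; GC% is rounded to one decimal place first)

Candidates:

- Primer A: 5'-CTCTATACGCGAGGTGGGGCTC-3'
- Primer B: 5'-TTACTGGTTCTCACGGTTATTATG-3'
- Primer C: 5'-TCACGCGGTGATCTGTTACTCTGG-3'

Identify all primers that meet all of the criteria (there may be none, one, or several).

Primer A (22 nt, A=3 T=5 G=8 C=6): Tm = 64.9 + 41·(14 − 16.4)/22 = 60.4°C ✓; 3' end TC has 1 G/C ✓; GC 14/22 = 63.6% ✓ — passes.
Primer B (24 nt, A=4 T=11 G=5 C=4): Tm = 64.9 + 41·(9 − 16.4)/24 = 52.3°C ✓; 3' end TG has 1 G/C ✓; GC 9/24 = 37.5%, outside 42.6–64.8% ✗ — fails.
Primer C (24 nt, A=3 T=8 G=7 C=6): Tm = 64.9 + 41·(13 − 16.4)/24 = 59.1°C ✓; 3' end GG has 2 G/C ✓; GC 13/24 = 54.2% ✓ — passes.

Primer A and Primer C.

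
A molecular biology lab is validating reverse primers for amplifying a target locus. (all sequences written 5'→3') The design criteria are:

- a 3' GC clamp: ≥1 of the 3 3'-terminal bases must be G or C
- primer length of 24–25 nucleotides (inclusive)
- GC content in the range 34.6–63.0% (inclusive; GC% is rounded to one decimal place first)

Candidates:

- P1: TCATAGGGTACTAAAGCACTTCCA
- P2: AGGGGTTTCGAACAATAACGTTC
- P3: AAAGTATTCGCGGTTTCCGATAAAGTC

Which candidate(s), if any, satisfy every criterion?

P1 (24 nt, A=8 T=6 G=4 C=6): 3' end CCA has 2 G/C ✓; length 24 ✓; GC 10/24 = 41.7% ✓ — passes.
P2 (23 nt, A=7 T=6 G=6 C=4): 3' end TTC has 1 G/C ✓; length 23, outside 24–25 ✗; GC 10/23 = 43.5% ✓ — fails.
P3 (27 nt, A=8 T=8 G=6 C=5): 3' end GTC has 2 G/C ✓; length 27, outside 24–25 ✗; GC 11/27 = 40.7% ✓ — fails.

P1 only.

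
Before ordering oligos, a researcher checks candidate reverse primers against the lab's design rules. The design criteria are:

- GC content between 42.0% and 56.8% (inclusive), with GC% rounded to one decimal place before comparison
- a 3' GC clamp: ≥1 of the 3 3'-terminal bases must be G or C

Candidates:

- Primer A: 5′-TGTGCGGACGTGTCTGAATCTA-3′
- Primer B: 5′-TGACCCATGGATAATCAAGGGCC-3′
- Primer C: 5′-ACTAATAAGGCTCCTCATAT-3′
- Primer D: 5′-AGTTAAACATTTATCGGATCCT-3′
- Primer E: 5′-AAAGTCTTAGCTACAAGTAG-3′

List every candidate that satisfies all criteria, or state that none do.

Primer A and Primer B.

Primer A (22 nt, A=4 T=7 G=7 C=4): GC 11/22 = 50.0% ✓; 3' end CTA has 1 G/C ✓ — passes.
Primer B (23 nt, A=7 T=4 G=6 C=6): GC 12/23 = 52.2% ✓; 3' end GCC has 3 G/C ✓ — passes.
Primer C (20 nt, A=7 T=6 G=2 C=5): GC 7/20 = 35.0%, outside 42.0–56.8% ✗; 3' end TAT has 0 G/C, need ≥1 ✗ — fails.
Primer D (22 nt, A=7 T=8 G=3 C=4): GC 7/22 = 31.8%, outside 42.0–56.8% ✗; 3' end CCT has 2 G/C ✓ — fails.
Primer E (20 nt, A=8 T=5 G=4 C=3): GC 7/20 = 35.0%, outside 42.0–56.8% ✗; 3' end TAG has 1 G/C ✓ — fails.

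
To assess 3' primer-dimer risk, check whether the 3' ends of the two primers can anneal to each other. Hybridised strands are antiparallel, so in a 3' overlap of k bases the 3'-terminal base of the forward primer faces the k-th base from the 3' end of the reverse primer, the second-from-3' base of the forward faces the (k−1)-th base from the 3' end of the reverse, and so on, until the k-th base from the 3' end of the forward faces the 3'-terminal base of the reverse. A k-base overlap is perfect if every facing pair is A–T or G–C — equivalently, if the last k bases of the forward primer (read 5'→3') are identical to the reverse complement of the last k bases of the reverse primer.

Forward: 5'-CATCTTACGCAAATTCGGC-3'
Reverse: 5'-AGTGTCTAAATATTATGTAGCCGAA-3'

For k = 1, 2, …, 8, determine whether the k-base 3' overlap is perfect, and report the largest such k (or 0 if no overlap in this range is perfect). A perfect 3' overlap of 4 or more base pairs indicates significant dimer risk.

Longest perfect overlap: 6 complementary base pairs; significant dimer risk (threshold 4).

Last 8 bases (5'→3') — forward …AATTCGGC, reverse …TAGCCGAA.
Reverse complement of the reverse primer's last 8 bases: TTCGGCTA; its first k bases are the reverse complement of the reverse primer's last k bases, so a perfect k-base overlap needs the forward primer's last k bases to equal them.
Comparing (forward last k vs required): k=1: C vs T ✗; k=2: GC vs TT ✗; k=3: GGC vs TTC ✗; k=4: CGGC vs TTCG ✗; k=5: TCGGC vs TTCGG ✗; k=6: TTCGGC vs TTCGGC ✓; k=7: ATTCGGC vs TTCGGCT ✗; k=8: AATTCGGC vs TTCGGCTA ✗.
Only k = 6 is perfect, so the longest perfect 3' overlap is 6.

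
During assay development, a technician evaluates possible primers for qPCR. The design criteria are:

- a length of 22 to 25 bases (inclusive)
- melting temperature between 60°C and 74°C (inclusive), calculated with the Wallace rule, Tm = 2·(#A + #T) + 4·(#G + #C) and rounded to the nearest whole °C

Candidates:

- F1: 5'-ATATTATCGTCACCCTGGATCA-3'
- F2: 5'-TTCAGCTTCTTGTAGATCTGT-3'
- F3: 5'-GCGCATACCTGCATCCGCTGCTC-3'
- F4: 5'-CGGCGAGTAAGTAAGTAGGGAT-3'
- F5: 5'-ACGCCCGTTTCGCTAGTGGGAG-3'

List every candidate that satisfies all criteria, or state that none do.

F1 (22 nt, A=6 T=7 G=3 C=6): length 22 ✓; Tm = 2·13 + 4·9 = 62°C ✓ — passes.
F2 (21 nt, A=3 T=10 G=4 C=4): length 21, outside 22–25 ✗; Tm = 2·13 + 4·8 = 58°C, outside 60–74°C ✗ — fails.
F3 (23 nt, A=3 T=5 G=5 C=10): length 23 ✓; Tm = 2·8 + 4·15 = 76°C, outside 60–74°C ✗ — fails.
F4 (22 nt, A=7 T=4 G=9 C=2): length 22 ✓; Tm = 2·11 + 4·11 = 66°C ✓ — passes.
F5 (22 nt, A=3 T=5 G=8 C=6): length 22 ✓; Tm = 2·8 + 4·14 = 72°C ✓ — passes.

F1, F4 and F5.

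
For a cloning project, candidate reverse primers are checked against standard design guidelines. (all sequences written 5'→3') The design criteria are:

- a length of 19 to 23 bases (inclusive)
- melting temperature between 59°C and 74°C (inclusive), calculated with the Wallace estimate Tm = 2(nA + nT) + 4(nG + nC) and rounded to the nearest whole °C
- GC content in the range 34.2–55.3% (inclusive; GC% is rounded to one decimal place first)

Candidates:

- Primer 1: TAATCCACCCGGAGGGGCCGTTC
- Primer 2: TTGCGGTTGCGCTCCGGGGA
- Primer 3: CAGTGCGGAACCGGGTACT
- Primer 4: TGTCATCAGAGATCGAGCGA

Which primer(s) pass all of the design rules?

Primer 1 (23 nt, A=4 T=4 G=7 C=8): length 23 ✓; Tm = 2·8 + 4·15 = 76°C, outside 59–74°C ✗; GC 15/23 = 65.2%, outside 34.2–55.3% ✗ — fails.
Primer 2 (20 nt, A=1 T=5 G=9 C=5): length 20 ✓; Tm = 2·6 + 4·14 = 68°C ✓; GC 14/20 = 70.0%, outside 34.2–55.3% ✗ — fails.
Primer 3 (19 nt, A=4 T=3 G=7 C=5): length 19 ✓; Tm = 2·7 + 4·12 = 62°C ✓; GC 12/19 = 63.2%, outside 34.2–55.3% ✗ — fails.
Primer 4 (20 nt, A=6 T=4 G=6 C=4): length 20 ✓; Tm = 2·10 + 4·10 = 60°C ✓; GC 10/20 = 50.0% ✓ — passes.

Primer 4 only.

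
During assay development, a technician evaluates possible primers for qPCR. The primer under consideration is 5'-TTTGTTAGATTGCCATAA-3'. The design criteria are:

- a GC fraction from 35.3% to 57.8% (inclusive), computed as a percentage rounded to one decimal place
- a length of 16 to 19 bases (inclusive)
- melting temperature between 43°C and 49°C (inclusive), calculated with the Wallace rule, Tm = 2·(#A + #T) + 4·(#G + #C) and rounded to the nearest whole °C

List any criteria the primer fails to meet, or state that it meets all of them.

Fails: GC content.

Base counts: A=5, T=8, G=3, C=2 (length 18).
GC content: GC 5/18 = 27.8%, outside 35.3–57.8% ✗
length: length 18 ✓
Tm: Tm = 2·13 + 4·5 = 46°C ✓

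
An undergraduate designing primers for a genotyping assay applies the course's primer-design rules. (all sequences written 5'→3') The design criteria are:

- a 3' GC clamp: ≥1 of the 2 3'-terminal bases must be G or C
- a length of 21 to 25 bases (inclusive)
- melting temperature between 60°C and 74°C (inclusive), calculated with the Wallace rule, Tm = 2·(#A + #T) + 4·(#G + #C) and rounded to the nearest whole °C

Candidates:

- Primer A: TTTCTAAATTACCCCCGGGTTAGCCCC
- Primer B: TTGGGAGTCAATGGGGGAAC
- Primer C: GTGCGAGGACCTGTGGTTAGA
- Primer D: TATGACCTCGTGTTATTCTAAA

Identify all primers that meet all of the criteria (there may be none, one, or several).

Primer C only.

Primer A (27 nt, A=5 T=8 G=4 C=10): 3' end CC has 2 G/C ✓; length 27, outside 21–25 ✗; Tm = 2·13 + 4·14 = 82°C, outside 60–74°C ✗ — fails.
Primer B (20 nt, A=5 T=4 G=9 C=2): 3' end AC has 1 G/C ✓; length 20, outside 21–25 ✗; Tm = 2·9 + 4·11 = 62°C ✓ — fails.
Primer C (21 nt, A=4 T=5 G=9 C=3): 3' end GA has 1 G/C ✓; length 21 ✓; Tm = 2·9 + 4·12 = 66°C ✓ — passes.
Primer D (22 nt, A=6 T=9 G=3 C=4): 3' end AA has 0 G/C, need ≥1 ✗; length 22 ✓; Tm = 2·15 + 4·7 = 58°C, outside 60–74°C ✗ — fails.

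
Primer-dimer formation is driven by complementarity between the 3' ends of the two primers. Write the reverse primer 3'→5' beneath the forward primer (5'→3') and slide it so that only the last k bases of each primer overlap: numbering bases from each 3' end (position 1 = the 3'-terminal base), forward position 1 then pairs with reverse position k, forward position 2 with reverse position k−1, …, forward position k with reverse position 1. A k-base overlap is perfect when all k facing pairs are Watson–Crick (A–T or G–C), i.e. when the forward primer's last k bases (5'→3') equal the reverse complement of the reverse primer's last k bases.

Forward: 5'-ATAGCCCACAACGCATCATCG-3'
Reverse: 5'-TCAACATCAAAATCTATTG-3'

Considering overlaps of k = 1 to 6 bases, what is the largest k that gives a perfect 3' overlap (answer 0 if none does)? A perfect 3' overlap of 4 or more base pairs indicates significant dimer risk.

Longest perfect overlap: 0 complementary base pairs; below the dimer-risk threshold (threshold 4).

Last 6 bases (5'→3') — forward …TCATCG, reverse …CTATTG.
Reverse complement of the reverse primer's last 6 bases: CAATAG; its first k bases are the reverse complement of the reverse primer's last k bases, so a perfect k-base overlap needs the forward primer's last k bases to equal them.
Comparing (forward last k vs required): k=1: G vs C ✗; k=2: CG vs CA ✗; k=3: TCG vs CAA ✗; k=4: ATCG vs CAAT ✗; k=5: CATCG vs CAATA ✗; k=6: TCATCG vs CAATAG ✗.
No overlap length from 1 to 6 is perfect, so the longest perfect 3' overlap is 0.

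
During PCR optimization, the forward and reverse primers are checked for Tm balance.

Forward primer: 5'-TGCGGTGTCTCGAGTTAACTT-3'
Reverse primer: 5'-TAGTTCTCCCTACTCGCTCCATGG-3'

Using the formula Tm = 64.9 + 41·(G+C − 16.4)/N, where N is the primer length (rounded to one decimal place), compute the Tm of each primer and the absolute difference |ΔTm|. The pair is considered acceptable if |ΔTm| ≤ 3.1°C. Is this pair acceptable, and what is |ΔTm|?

Forward: G+C = 10, N = 21 → Tm = 64.9 + 41·(10 − 16.4)/21 = 52.4°C.
Reverse: G+C = 13, N = 24 → Tm = 64.9 + 41·(13 − 16.4)/24 = 59.1°C.
|ΔTm| = |52.4 − 59.1| = 6.7°C, > 3.1°C.

|ΔTm| = 6.7°C; the pair is not acceptable.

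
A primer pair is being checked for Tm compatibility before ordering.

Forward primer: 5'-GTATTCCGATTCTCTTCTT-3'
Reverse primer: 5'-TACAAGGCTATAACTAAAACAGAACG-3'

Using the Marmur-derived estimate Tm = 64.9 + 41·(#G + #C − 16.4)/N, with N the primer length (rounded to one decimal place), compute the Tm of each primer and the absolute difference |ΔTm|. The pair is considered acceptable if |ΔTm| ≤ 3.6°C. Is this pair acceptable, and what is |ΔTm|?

Forward: G+C = 7, N = 19 → Tm = 64.9 + 41·(7 − 16.4)/19 = 44.6°C.
Reverse: G+C = 9, N = 26 → Tm = 64.9 + 41·(9 − 16.4)/26 = 53.2°C.
|ΔTm| = |44.6 − 53.2| = 8.6°C, > 3.6°C.

|ΔTm| = 8.6°C; the pair is not acceptable.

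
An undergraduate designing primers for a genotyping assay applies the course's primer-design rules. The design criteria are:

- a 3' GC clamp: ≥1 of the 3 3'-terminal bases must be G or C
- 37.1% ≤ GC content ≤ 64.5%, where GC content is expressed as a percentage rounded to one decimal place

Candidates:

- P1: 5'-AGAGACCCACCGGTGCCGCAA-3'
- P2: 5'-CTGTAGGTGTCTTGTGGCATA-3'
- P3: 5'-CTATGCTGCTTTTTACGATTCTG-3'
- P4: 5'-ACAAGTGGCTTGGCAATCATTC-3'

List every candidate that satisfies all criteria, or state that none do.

P3 and P4.

P1 (21 nt, A=6 T=1 G=6 C=8): 3' end CAA has 1 G/C ✓; GC 14/21 = 66.7%, outside 37.1–64.5% ✗ — fails.
P2 (21 nt, A=3 T=8 G=7 C=3): 3' end ATA has 0 G/C, need ≥1 ✗; GC 10/21 = 47.6% ✓ — fails.
P3 (23 nt, A=3 T=11 G=4 C=5): 3' end CTG has 2 G/C ✓; GC 9/23 = 39.1% ✓ — passes.
P4 (22 nt, A=6 T=6 G=5 C=5): 3' end TTC has 1 G/C ✓; GC 10/22 = 45.5% ✓ — passes.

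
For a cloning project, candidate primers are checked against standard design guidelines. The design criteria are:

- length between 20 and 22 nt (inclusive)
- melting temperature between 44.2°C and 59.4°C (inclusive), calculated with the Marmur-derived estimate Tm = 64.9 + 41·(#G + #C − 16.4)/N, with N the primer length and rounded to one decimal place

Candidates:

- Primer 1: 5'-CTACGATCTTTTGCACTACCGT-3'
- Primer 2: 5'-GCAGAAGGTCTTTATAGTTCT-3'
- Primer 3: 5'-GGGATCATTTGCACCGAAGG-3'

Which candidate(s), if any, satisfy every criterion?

Primer 1 (22 nt, A=4 T=8 G=3 C=7): length 22 ✓; Tm = 64.9 + 41·(10 − 16.4)/22 = 53.0°C ✓ — passes.
Primer 2 (21 nt, A=5 T=8 G=5 C=3): length 21 ✓; Tm = 64.9 + 41·(8 − 16.4)/21 = 48.5°C ✓ — passes.
Primer 3 (20 nt, A=5 T=4 G=7 C=4): length 20 ✓; Tm = 64.9 + 41·(11 − 16.4)/20 = 53.8°C ✓ — passes.

Primer 1, Primer 2 and Primer 3.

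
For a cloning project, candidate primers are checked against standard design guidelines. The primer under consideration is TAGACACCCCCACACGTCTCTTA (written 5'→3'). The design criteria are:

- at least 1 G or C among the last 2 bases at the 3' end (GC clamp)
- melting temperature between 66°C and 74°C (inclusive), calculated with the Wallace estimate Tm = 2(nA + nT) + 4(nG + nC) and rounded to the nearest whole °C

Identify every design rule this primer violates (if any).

Base counts: A=6, T=5, G=2, C=10 (length 23).
GC clamp: 3' end TA has 0 G/C, need ≥1 ✗
Tm: Tm = 2·11 + 4·12 = 70°C ✓

Fails: GC clamp.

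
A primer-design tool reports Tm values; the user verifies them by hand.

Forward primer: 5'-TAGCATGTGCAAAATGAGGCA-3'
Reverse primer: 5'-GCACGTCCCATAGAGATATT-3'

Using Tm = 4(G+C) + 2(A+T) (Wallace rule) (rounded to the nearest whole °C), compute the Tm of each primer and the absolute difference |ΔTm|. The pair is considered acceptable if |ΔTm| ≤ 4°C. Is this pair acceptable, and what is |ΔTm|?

Forward: A=8 T=4 G=6 C=3 → Tm = 2·12 + 4·9 = 60°C.
Reverse: A=6 T=5 G=4 C=5 → Tm = 2·11 + 4·9 = 58°C.
|ΔTm| = |60 − 58| = 2°C, ≤ 4°C.

|ΔTm| = 2°C; the pair is acceptable.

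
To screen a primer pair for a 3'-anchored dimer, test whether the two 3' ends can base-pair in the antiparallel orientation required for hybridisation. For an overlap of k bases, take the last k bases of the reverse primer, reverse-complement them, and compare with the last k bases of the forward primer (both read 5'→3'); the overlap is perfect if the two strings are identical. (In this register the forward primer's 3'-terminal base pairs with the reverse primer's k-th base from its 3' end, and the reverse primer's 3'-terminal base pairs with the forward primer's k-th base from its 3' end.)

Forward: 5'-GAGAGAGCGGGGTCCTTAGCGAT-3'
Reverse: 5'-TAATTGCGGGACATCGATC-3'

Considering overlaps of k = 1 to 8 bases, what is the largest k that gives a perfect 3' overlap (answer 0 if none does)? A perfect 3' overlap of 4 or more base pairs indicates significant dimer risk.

Longest perfect overlap: 3 complementary base pairs; below the dimer-risk threshold (threshold 4).

Last 8 bases (5'→3') — forward …TTAGCGAT, reverse …CATCGATC.
Reverse complement of the reverse primer's last 8 bases: GATCGATG; its first k bases are the reverse complement of the reverse primer's last k bases, so a perfect k-base overlap needs the forward primer's last k bases to equal them.
Comparing (forward last k vs required): k=1: T vs G ✗; k=2: AT vs GA ✗; k=3: GAT vs GAT ✓; k=4: CGAT vs GATC ✗; k=5: GCGAT vs GATCG ✗; k=6: AGCGAT vs GATCGA ✗; k=7: TAGCGAT vs GATCGAT ✗; k=8: TTAGCGAT vs GATCGATG ✗.
Only k = 3 is perfect, so the longest perfect 3' overlap is 3.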